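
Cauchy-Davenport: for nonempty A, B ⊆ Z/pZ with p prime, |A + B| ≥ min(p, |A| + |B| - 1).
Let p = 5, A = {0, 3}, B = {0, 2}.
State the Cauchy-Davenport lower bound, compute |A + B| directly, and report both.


Cauchy-Davenport: |A + B| ≥ min(p, |A| + |B| - 1) for A, B nonempty in Z/pZ.
|A| = 2, |B| = 2, p = 5.
CD lower bound = min(5, 2 + 2 - 1) = min(5, 3) = 3.
Compute A + B mod 5 directly:
a = 0: 0+0=0, 0+2=2
a = 3: 3+0=3, 3+2=0
A + B = {0, 2, 3}, so |A + B| = 3.
Verify: 3 ≥ 3? Yes ✓.

CD lower bound = 3, actual |A + B| = 3.


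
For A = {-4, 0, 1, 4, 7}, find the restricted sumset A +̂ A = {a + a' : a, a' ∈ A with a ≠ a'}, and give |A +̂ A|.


Restricted sumset: A +̂ A = {a + a' : a ∈ A, a' ∈ A, a ≠ a'}.
Equivalently, take A + A and drop any sum 2a that is achievable ONLY as a + a for a ∈ A (i.e. sums representable only with equal summands).
Enumerate pairs (a, a') with a < a' (symmetric, so each unordered pair gives one sum; this covers all a ≠ a'):
  -4 + 0 = -4
  -4 + 1 = -3
  -4 + 4 = 0
  -4 + 7 = 3
  0 + 1 = 1
  0 + 4 = 4
  0 + 7 = 7
  1 + 4 = 5
  1 + 7 = 8
  4 + 7 = 11
Collected distinct sums: {-4, -3, 0, 1, 3, 4, 5, 7, 8, 11}
|A +̂ A| = 10
(Reference bound: |A +̂ A| ≥ 2|A| - 3 for |A| ≥ 2, with |A| = 5 giving ≥ 7.)

|A +̂ A| = 10


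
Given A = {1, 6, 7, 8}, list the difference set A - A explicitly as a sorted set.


A - A = {a - a' : a, a' ∈ A}.
Compute a - a' for each ordered pair (a, a'):
a = 1: 1-1=0, 1-6=-5, 1-7=-6, 1-8=-7
a = 6: 6-1=5, 6-6=0, 6-7=-1, 6-8=-2
a = 7: 7-1=6, 7-6=1, 7-7=0, 7-8=-1
a = 8: 8-1=7, 8-6=2, 8-7=1, 8-8=0
Collecting distinct values (and noting 0 appears from a-a):
A - A = {-7, -6, -5, -2, -1, 0, 1, 2, 5, 6, 7}
|A - A| = 11

A - A = {-7, -6, -5, -2, -1, 0, 1, 2, 5, 6, 7}


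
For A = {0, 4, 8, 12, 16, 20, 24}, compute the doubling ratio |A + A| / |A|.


|A| = 7.
Compute A + A by enumerating all 49 pairs.
A + A = {0, 4, 8, 12, 16, 20, 24, 28, 32, 36, 40, 44, 48}, so |A + A| = 13.
K = |A + A| / |A| = 13/7 (already in lowest terms) ≈ 1.8571.
Reference: AP of size 7 gives K = 13/7 ≈ 1.8571; a fully generic set of size 7 gives K ≈ 4.0000.

|A| = 7, |A + A| = 13, K = 13/7.


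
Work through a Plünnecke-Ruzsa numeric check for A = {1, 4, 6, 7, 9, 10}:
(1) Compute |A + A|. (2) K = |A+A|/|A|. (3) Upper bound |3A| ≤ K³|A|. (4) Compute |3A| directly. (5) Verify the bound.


|A| = 6.
Step 1: Compute A + A by enumerating all 36 pairs.
A + A = {2, 5, 7, 8, 10, 11, 12, 13, 14, 15, 16, 17, 18, 19, 20}, so |A + A| = 15.
Step 2: Doubling constant K = |A + A|/|A| = 15/6 = 15/6 ≈ 2.5000.
Step 3: Plünnecke-Ruzsa gives |3A| ≤ K³·|A| = (2.5000)³ · 6 ≈ 93.7500.
Step 4: Compute 3A = A + A + A directly by enumerating all triples (a,b,c) ∈ A³; |3A| = 24.
Step 5: Check 24 ≤ 93.7500? Yes ✓.

K = 15/6, Plünnecke-Ruzsa bound K³|A| ≈ 93.7500, |3A| = 24, inequality holds.


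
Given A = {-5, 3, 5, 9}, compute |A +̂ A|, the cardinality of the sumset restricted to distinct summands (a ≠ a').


Restricted sumset: A +̂ A = {a + a' : a ∈ A, a' ∈ A, a ≠ a'}.
Equivalently, take A + A and drop any sum 2a that is achievable ONLY as a + a for a ∈ A (i.e. sums representable only with equal summands).
Enumerate pairs (a, a') with a < a' (symmetric, so each unordered pair gives one sum; this covers all a ≠ a'):
  -5 + 3 = -2
  -5 + 5 = 0
  -5 + 9 = 4
  3 + 5 = 8
  3 + 9 = 12
  5 + 9 = 14
Collected distinct sums: {-2, 0, 4, 8, 12, 14}
|A +̂ A| = 6
(Reference bound: |A +̂ A| ≥ 2|A| - 3 for |A| ≥ 2, with |A| = 4 giving ≥ 5.)

|A +̂ A| = 6


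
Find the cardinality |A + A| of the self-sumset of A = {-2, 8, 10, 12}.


A + A = {a + a' : a, a' ∈ A}; |A| = 4.
General bounds: 2|A| - 1 ≤ |A + A| ≤ |A|(|A|+1)/2, i.e. 7 ≤ |A + A| ≤ 10.
Lower bound 2|A|-1 is attained iff A is an arithmetic progression.
Enumerate sums a + a' for a ≤ a' (symmetric, so this suffices):
a = -2: -2+-2=-4, -2+8=6, -2+10=8, -2+12=10
a = 8: 8+8=16, 8+10=18, 8+12=20
a = 10: 10+10=20, 10+12=22
a = 12: 12+12=24
Distinct sums: {-4, 6, 8, 10, 16, 18, 20, 22, 24}
|A + A| = 9

|A + A| = 9


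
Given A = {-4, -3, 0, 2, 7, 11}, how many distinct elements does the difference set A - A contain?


A - A = {a - a' : a, a' ∈ A}; |A| = 6.
Bounds: 2|A|-1 ≤ |A - A| ≤ |A|² - |A| + 1, i.e. 11 ≤ |A - A| ≤ 31.
Note: 0 ∈ A - A always (from a - a). The set is symmetric: if d ∈ A - A then -d ∈ A - A.
Enumerate nonzero differences d = a - a' with a > a' (then include -d):
Positive differences: {1, 2, 3, 4, 5, 6, 7, 9, 10, 11, 14, 15}
Full difference set: {0} ∪ (positive diffs) ∪ (negative diffs).
|A - A| = 1 + 2·12 = 25 (matches direct enumeration: 25).

|A - A| = 25


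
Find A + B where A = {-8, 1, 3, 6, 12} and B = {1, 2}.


A + B = {a + b : a ∈ A, b ∈ B}.
Enumerate all |A|·|B| = 5·2 = 10 pairs (a, b) and collect distinct sums.
a = -8: -8+1=-7, -8+2=-6
a = 1: 1+1=2, 1+2=3
a = 3: 3+1=4, 3+2=5
a = 6: 6+1=7, 6+2=8
a = 12: 12+1=13, 12+2=14
Collecting distinct sums: A + B = {-7, -6, 2, 3, 4, 5, 7, 8, 13, 14}
|A + B| = 10

A + B = {-7, -6, 2, 3, 4, 5, 7, 8, 13, 14}


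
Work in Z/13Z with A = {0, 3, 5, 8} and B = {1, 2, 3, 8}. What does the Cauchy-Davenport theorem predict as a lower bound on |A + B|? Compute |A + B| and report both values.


Cauchy-Davenport: |A + B| ≥ min(p, |A| + |B| - 1) for A, B nonempty in Z/pZ.
|A| = 4, |B| = 4, p = 13.
CD lower bound = min(13, 4 + 4 - 1) = min(13, 7) = 7.
Compute A + B mod 13 directly:
a = 0: 0+1=1, 0+2=2, 0+3=3, 0+8=8
a = 3: 3+1=4, 3+2=5, 3+3=6, 3+8=11
a = 5: 5+1=6, 5+2=7, 5+3=8, 5+8=0
a = 8: 8+1=9, 8+2=10, 8+3=11, 8+8=3
A + B = {0, 1, 2, 3, 4, 5, 6, 7, 8, 9, 10, 11}, so |A + B| = 12.
Verify: 12 ≥ 7? Yes ✓.

CD lower bound = 7, actual |A + B| = 12.


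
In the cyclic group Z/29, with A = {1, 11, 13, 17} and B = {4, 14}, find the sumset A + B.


Work in Z/29Z: reduce every sum a + b modulo 29.
Enumerate all 8 pairs:
a = 1: 1+4=5, 1+14=15
a = 11: 11+4=15, 11+14=25
a = 13: 13+4=17, 13+14=27
a = 17: 17+4=21, 17+14=2
Distinct residues collected: {2, 5, 15, 17, 21, 25, 27}
|A + B| = 7 (out of 29 total residues).

A + B = {2, 5, 15, 17, 21, 25, 27}


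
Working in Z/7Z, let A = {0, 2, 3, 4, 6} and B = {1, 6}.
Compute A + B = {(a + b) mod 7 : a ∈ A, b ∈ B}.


Work in Z/7Z: reduce every sum a + b modulo 7.
Enumerate all 10 pairs:
a = 0: 0+1=1, 0+6=6
a = 2: 2+1=3, 2+6=1
a = 3: 3+1=4, 3+6=2
a = 4: 4+1=5, 4+6=3
a = 6: 6+1=0, 6+6=5
Distinct residues collected: {0, 1, 2, 3, 4, 5, 6}
|A + B| = 7 (out of 7 total residues).

A + B = {0, 1, 2, 3, 4, 5, 6}


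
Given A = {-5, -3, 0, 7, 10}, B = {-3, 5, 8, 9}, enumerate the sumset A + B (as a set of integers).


A + B = {a + b : a ∈ A, b ∈ B}.
Enumerate all |A|·|B| = 5·4 = 20 pairs (a, b) and collect distinct sums.
a = -5: -5+-3=-8, -5+5=0, -5+8=3, -5+9=4
a = -3: -3+-3=-6, -3+5=2, -3+8=5, -3+9=6
a = 0: 0+-3=-3, 0+5=5, 0+8=8, 0+9=9
a = 7: 7+-3=4, 7+5=12, 7+8=15, 7+9=16
a = 10: 10+-3=7, 10+5=15, 10+8=18, 10+9=19
Collecting distinct sums: A + B = {-8, -6, -3, 0, 2, 3, 4, 5, 6, 7, 8, 9, 12, 15, 16, 18, 19}
|A + B| = 17

A + B = {-8, -6, -3, 0, 2, 3, 4, 5, 6, 7, 8, 9, 12, 15, 16, 18, 19}


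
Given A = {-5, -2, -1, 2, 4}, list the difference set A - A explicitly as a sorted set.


A - A = {a - a' : a, a' ∈ A}.
Compute a - a' for each ordered pair (a, a'):
a = -5: -5--5=0, -5--2=-3, -5--1=-4, -5-2=-7, -5-4=-9
a = -2: -2--5=3, -2--2=0, -2--1=-1, -2-2=-4, -2-4=-6
a = -1: -1--5=4, -1--2=1, -1--1=0, -1-2=-3, -1-4=-5
a = 2: 2--5=7, 2--2=4, 2--1=3, 2-2=0, 2-4=-2
a = 4: 4--5=9, 4--2=6, 4--1=5, 4-2=2, 4-4=0
Collecting distinct values (and noting 0 appears from a-a):
A - A = {-9, -7, -6, -5, -4, -3, -2, -1, 0, 1, 2, 3, 4, 5, 6, 7, 9}
|A - A| = 17

A - A = {-9, -7, -6, -5, -4, -3, -2, -1, 0, 1, 2, 3, 4, 5, 6, 7, 9}


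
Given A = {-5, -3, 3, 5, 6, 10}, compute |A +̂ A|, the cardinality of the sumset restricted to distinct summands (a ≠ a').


Restricted sumset: A +̂ A = {a + a' : a ∈ A, a' ∈ A, a ≠ a'}.
Equivalently, take A + A and drop any sum 2a that is achievable ONLY as a + a for a ∈ A (i.e. sums representable only with equal summands).
Enumerate pairs (a, a') with a < a' (symmetric, so each unordered pair gives one sum; this covers all a ≠ a'):
  -5 + -3 = -8
  -5 + 3 = -2
  -5 + 5 = 0
  -5 + 6 = 1
  -5 + 10 = 5
  -3 + 3 = 0
  -3 + 5 = 2
  -3 + 6 = 3
  -3 + 10 = 7
  3 + 5 = 8
  3 + 6 = 9
  3 + 10 = 13
  5 + 6 = 11
  5 + 10 = 15
  6 + 10 = 16
Collected distinct sums: {-8, -2, 0, 1, 2, 3, 5, 7, 8, 9, 11, 13, 15, 16}
|A +̂ A| = 14
(Reference bound: |A +̂ A| ≥ 2|A| - 3 for |A| ≥ 2, with |A| = 6 giving ≥ 9.)

|A +̂ A| = 14


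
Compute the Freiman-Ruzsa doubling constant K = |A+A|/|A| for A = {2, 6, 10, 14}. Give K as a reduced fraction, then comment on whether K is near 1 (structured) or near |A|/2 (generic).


|A| = 4.
Compute A + A by enumerating all 16 pairs.
A + A = {4, 8, 12, 16, 20, 24, 28}, so |A + A| = 7.
K = |A + A| / |A| = 7/4 (already in lowest terms) ≈ 1.7500.
Reference: AP of size 4 gives K = 7/4 ≈ 1.7500; a fully generic set of size 4 gives K ≈ 2.5000.

|A| = 4, |A + A| = 7, K = 7/4.


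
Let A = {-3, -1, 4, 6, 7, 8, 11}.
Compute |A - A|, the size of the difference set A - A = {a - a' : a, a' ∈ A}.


A - A = {a - a' : a, a' ∈ A}; |A| = 7.
Bounds: 2|A|-1 ≤ |A - A| ≤ |A|² - |A| + 1, i.e. 13 ≤ |A - A| ≤ 43.
Note: 0 ∈ A - A always (from a - a). The set is symmetric: if d ∈ A - A then -d ∈ A - A.
Enumerate nonzero differences d = a - a' with a > a' (then include -d):
Positive differences: {1, 2, 3, 4, 5, 7, 8, 9, 10, 11, 12, 14}
Full difference set: {0} ∪ (positive diffs) ∪ (negative diffs).
|A - A| = 1 + 2·12 = 25 (matches direct enumeration: 25).

|A - A| = 25


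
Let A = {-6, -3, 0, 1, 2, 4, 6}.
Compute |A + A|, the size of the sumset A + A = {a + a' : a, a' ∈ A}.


A + A = {a + a' : a, a' ∈ A}; |A| = 7.
General bounds: 2|A| - 1 ≤ |A + A| ≤ |A|(|A|+1)/2, i.e. 13 ≤ |A + A| ≤ 28.
Lower bound 2|A|-1 is attained iff A is an arithmetic progression.
Enumerate sums a + a' for a ≤ a' (symmetric, so this suffices):
a = -6: -6+-6=-12, -6+-3=-9, -6+0=-6, -6+1=-5, -6+2=-4, -6+4=-2, -6+6=0
a = -3: -3+-3=-6, -3+0=-3, -3+1=-2, -3+2=-1, -3+4=1, -3+6=3
a = 0: 0+0=0, 0+1=1, 0+2=2, 0+4=4, 0+6=6
a = 1: 1+1=2, 1+2=3, 1+4=5, 1+6=7
a = 2: 2+2=4, 2+4=6, 2+6=8
a = 4: 4+4=8, 4+6=10
a = 6: 6+6=12
Distinct sums: {-12, -9, -6, -5, -4, -3, -2, -1, 0, 1, 2, 3, 4, 5, 6, 7, 8, 10, 12}
|A + A| = 19

|A + A| = 19


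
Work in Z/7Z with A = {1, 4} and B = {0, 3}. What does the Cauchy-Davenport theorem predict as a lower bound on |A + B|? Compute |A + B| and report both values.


Cauchy-Davenport: |A + B| ≥ min(p, |A| + |B| - 1) for A, B nonempty in Z/pZ.
|A| = 2, |B| = 2, p = 7.
CD lower bound = min(7, 2 + 2 - 1) = min(7, 3) = 3.
Compute A + B mod 7 directly:
a = 1: 1+0=1, 1+3=4
a = 4: 4+0=4, 4+3=0
A + B = {0, 1, 4}, so |A + B| = 3.
Verify: 3 ≥ 3? Yes ✓.

CD lower bound = 3, actual |A + B| = 3.


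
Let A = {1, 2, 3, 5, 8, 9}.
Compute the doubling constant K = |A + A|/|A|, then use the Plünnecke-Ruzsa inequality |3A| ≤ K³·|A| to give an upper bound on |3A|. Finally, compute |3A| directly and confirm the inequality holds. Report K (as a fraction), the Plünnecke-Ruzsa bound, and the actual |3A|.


|A| = 6.
Step 1: Compute A + A by enumerating all 36 pairs.
A + A = {2, 3, 4, 5, 6, 7, 8, 9, 10, 11, 12, 13, 14, 16, 17, 18}, so |A + A| = 16.
Step 2: Doubling constant K = |A + A|/|A| = 16/6 = 16/6 ≈ 2.6667.
Step 3: Plünnecke-Ruzsa gives |3A| ≤ K³·|A| = (2.6667)³ · 6 ≈ 113.7778.
Step 4: Compute 3A = A + A + A directly by enumerating all triples (a,b,c) ∈ A³; |3A| = 25.
Step 5: Check 25 ≤ 113.7778? Yes ✓.

K = 16/6, Plünnecke-Ruzsa bound K³|A| ≈ 113.7778, |3A| = 25, inequality holds.


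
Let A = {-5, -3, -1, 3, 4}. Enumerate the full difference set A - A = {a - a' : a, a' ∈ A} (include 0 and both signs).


A - A = {a - a' : a, a' ∈ A}.
Compute a - a' for each ordered pair (a, a'):
a = -5: -5--5=0, -5--3=-2, -5--1=-4, -5-3=-8, -5-4=-9
a = -3: -3--5=2, -3--3=0, -3--1=-2, -3-3=-6, -3-4=-7
a = -1: -1--5=4, -1--3=2, -1--1=0, -1-3=-4, -1-4=-5
a = 3: 3--5=8, 3--3=6, 3--1=4, 3-3=0, 3-4=-1
a = 4: 4--5=9, 4--3=7, 4--1=5, 4-3=1, 4-4=0
Collecting distinct values (and noting 0 appears from a-a):
A - A = {-9, -8, -7, -6, -5, -4, -2, -1, 0, 1, 2, 4, 5, 6, 7, 8, 9}
|A - A| = 17

A - A = {-9, -8, -7, -6, -5, -4, -2, -1, 0, 1, 2, 4, 5, 6, 7, 8, 9}


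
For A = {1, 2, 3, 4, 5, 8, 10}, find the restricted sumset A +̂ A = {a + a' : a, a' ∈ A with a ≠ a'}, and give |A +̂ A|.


Restricted sumset: A +̂ A = {a + a' : a ∈ A, a' ∈ A, a ≠ a'}.
Equivalently, take A + A and drop any sum 2a that is achievable ONLY as a + a for a ∈ A (i.e. sums representable only with equal summands).
Enumerate pairs (a, a') with a < a' (symmetric, so each unordered pair gives one sum; this covers all a ≠ a'):
  1 + 2 = 3
  1 + 3 = 4
  1 + 4 = 5
  1 + 5 = 6
  1 + 8 = 9
  1 + 10 = 11
  2 + 3 = 5
  2 + 4 = 6
  2 + 5 = 7
  2 + 8 = 10
  2 + 10 = 12
  3 + 4 = 7
  3 + 5 = 8
  3 + 8 = 11
  3 + 10 = 13
  4 + 5 = 9
  4 + 8 = 12
  4 + 10 = 14
  5 + 8 = 13
  5 + 10 = 15
  8 + 10 = 18
Collected distinct sums: {3, 4, 5, 6, 7, 8, 9, 10, 11, 12, 13, 14, 15, 18}
|A +̂ A| = 14
(Reference bound: |A +̂ A| ≥ 2|A| - 3 for |A| ≥ 2, with |A| = 7 giving ≥ 11.)

|A +̂ A| = 14


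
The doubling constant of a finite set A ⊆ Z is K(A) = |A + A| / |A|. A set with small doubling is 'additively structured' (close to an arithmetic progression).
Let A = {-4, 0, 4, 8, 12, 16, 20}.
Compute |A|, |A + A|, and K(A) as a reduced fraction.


|A| = 7.
Compute A + A by enumerating all 49 pairs.
A + A = {-8, -4, 0, 4, 8, 12, 16, 20, 24, 28, 32, 36, 40}, so |A + A| = 13.
K = |A + A| / |A| = 13/7 (already in lowest terms) ≈ 1.8571.
Reference: AP of size 7 gives K = 13/7 ≈ 1.8571; a fully generic set of size 7 gives K ≈ 4.0000.

|A| = 7, |A + A| = 13, K = 13/7.


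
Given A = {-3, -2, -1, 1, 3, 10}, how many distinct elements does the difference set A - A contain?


A - A = {a - a' : a, a' ∈ A}; |A| = 6.
Bounds: 2|A|-1 ≤ |A - A| ≤ |A|² - |A| + 1, i.e. 11 ≤ |A - A| ≤ 31.
Note: 0 ∈ A - A always (from a - a). The set is symmetric: if d ∈ A - A then -d ∈ A - A.
Enumerate nonzero differences d = a - a' with a > a' (then include -d):
Positive differences: {1, 2, 3, 4, 5, 6, 7, 9, 11, 12, 13}
Full difference set: {0} ∪ (positive diffs) ∪ (negative diffs).
|A - A| = 1 + 2·11 = 23 (matches direct enumeration: 23).

|A - A| = 23


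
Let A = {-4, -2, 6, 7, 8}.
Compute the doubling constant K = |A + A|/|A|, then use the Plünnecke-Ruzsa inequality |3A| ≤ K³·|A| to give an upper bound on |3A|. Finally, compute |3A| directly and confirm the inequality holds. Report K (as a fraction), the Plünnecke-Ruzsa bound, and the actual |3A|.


|A| = 5.
Step 1: Compute A + A by enumerating all 25 pairs.
A + A = {-8, -6, -4, 2, 3, 4, 5, 6, 12, 13, 14, 15, 16}, so |A + A| = 13.
Step 2: Doubling constant K = |A + A|/|A| = 13/5 = 13/5 ≈ 2.6000.
Step 3: Plünnecke-Ruzsa gives |3A| ≤ K³·|A| = (2.6000)³ · 5 ≈ 87.8800.
Step 4: Compute 3A = A + A + A directly by enumerating all triples (a,b,c) ∈ A³; |3A| = 25.
Step 5: Check 25 ≤ 87.8800? Yes ✓.

K = 13/5, Plünnecke-Ruzsa bound K³|A| ≈ 87.8800, |3A| = 25, inequality holds.


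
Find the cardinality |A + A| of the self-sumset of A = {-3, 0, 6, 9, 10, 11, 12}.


A + A = {a + a' : a, a' ∈ A}; |A| = 7.
General bounds: 2|A| - 1 ≤ |A + A| ≤ |A|(|A|+1)/2, i.e. 13 ≤ |A + A| ≤ 28.
Lower bound 2|A|-1 is attained iff A is an arithmetic progression.
Enumerate sums a + a' for a ≤ a' (symmetric, so this suffices):
a = -3: -3+-3=-6, -3+0=-3, -3+6=3, -3+9=6, -3+10=7, -3+11=8, -3+12=9
a = 0: 0+0=0, 0+6=6, 0+9=9, 0+10=10, 0+11=11, 0+12=12
a = 6: 6+6=12, 6+9=15, 6+10=16, 6+11=17, 6+12=18
a = 9: 9+9=18, 9+10=19, 9+11=20, 9+12=21
a = 10: 10+10=20, 10+11=21, 10+12=22
a = 11: 11+11=22, 11+12=23
a = 12: 12+12=24
Distinct sums: {-6, -3, 0, 3, 6, 7, 8, 9, 10, 11, 12, 15, 16, 17, 18, 19, 20, 21, 22, 23, 24}
|A + A| = 21

|A + A| = 21


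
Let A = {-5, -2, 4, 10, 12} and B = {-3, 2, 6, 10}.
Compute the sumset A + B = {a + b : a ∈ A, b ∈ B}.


A + B = {a + b : a ∈ A, b ∈ B}.
Enumerate all |A|·|B| = 5·4 = 20 pairs (a, b) and collect distinct sums.
a = -5: -5+-3=-8, -5+2=-3, -5+6=1, -5+10=5
a = -2: -2+-3=-5, -2+2=0, -2+6=4, -2+10=8
a = 4: 4+-3=1, 4+2=6, 4+6=10, 4+10=14
a = 10: 10+-3=7, 10+2=12, 10+6=16, 10+10=20
a = 12: 12+-3=9, 12+2=14, 12+6=18, 12+10=22
Collecting distinct sums: A + B = {-8, -5, -3, 0, 1, 4, 5, 6, 7, 8, 9, 10, 12, 14, 16, 18, 20, 22}
|A + B| = 18

A + B = {-8, -5, -3, 0, 1, 4, 5, 6, 7, 8, 9, 10, 12, 14, 16, 18, 20, 22}


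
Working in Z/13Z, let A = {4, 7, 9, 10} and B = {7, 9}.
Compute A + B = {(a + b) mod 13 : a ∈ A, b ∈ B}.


Work in Z/13Z: reduce every sum a + b modulo 13.
Enumerate all 8 pairs:
a = 4: 4+7=11, 4+9=0
a = 7: 7+7=1, 7+9=3
a = 9: 9+7=3, 9+9=5
a = 10: 10+7=4, 10+9=6
Distinct residues collected: {0, 1, 3, 4, 5, 6, 11}
|A + B| = 7 (out of 13 total residues).

A + B = {0, 1, 3, 4, 5, 6, 11}


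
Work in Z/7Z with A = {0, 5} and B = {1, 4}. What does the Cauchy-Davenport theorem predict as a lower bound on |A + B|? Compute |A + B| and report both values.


Cauchy-Davenport: |A + B| ≥ min(p, |A| + |B| - 1) for A, B nonempty in Z/pZ.
|A| = 2, |B| = 2, p = 7.
CD lower bound = min(7, 2 + 2 - 1) = min(7, 3) = 3.
Compute A + B mod 7 directly:
a = 0: 0+1=1, 0+4=4
a = 5: 5+1=6, 5+4=2
A + B = {1, 2, 4, 6}, so |A + B| = 4.
Verify: 4 ≥ 3? Yes ✓.

CD lower bound = 3, actual |A + B| = 4.


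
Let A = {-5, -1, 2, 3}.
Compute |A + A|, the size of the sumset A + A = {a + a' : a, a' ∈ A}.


A + A = {a + a' : a, a' ∈ A}; |A| = 4.
General bounds: 2|A| - 1 ≤ |A + A| ≤ |A|(|A|+1)/2, i.e. 7 ≤ |A + A| ≤ 10.
Lower bound 2|A|-1 is attained iff A is an arithmetic progression.
Enumerate sums a + a' for a ≤ a' (symmetric, so this suffices):
a = -5: -5+-5=-10, -5+-1=-6, -5+2=-3, -5+3=-2
a = -1: -1+-1=-2, -1+2=1, -1+3=2
a = 2: 2+2=4, 2+3=5
a = 3: 3+3=6
Distinct sums: {-10, -6, -3, -2, 1, 2, 4, 5, 6}
|A + A| = 9

|A + A| = 9


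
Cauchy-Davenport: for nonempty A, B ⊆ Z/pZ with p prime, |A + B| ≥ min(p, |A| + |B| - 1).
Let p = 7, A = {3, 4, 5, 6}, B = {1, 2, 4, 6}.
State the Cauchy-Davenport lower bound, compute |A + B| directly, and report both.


Cauchy-Davenport: |A + B| ≥ min(p, |A| + |B| - 1) for A, B nonempty in Z/pZ.
|A| = 4, |B| = 4, p = 7.
CD lower bound = min(7, 4 + 4 - 1) = min(7, 7) = 7.
Compute A + B mod 7 directly:
a = 3: 3+1=4, 3+2=5, 3+4=0, 3+6=2
a = 4: 4+1=5, 4+2=6, 4+4=1, 4+6=3
a = 5: 5+1=6, 5+2=0, 5+4=2, 5+6=4
a = 6: 6+1=0, 6+2=1, 6+4=3, 6+6=5
A + B = {0, 1, 2, 3, 4, 5, 6}, so |A + B| = 7.
Verify: 7 ≥ 7? Yes ✓.

CD lower bound = 7, actual |A + B| = 7.


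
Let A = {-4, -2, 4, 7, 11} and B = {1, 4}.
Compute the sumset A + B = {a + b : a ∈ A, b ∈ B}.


A + B = {a + b : a ∈ A, b ∈ B}.
Enumerate all |A|·|B| = 5·2 = 10 pairs (a, b) and collect distinct sums.
a = -4: -4+1=-3, -4+4=0
a = -2: -2+1=-1, -2+4=2
a = 4: 4+1=5, 4+4=8
a = 7: 7+1=8, 7+4=11
a = 11: 11+1=12, 11+4=15
Collecting distinct sums: A + B = {-3, -1, 0, 2, 5, 8, 11, 12, 15}
|A + B| = 9

A + B = {-3, -1, 0, 2, 5, 8, 11, 12, 15}


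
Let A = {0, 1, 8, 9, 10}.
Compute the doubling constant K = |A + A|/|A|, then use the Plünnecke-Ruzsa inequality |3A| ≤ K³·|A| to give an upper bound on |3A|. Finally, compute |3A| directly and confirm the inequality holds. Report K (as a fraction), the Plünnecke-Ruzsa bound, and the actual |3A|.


|A| = 5.
Step 1: Compute A + A by enumerating all 25 pairs.
A + A = {0, 1, 2, 8, 9, 10, 11, 16, 17, 18, 19, 20}, so |A + A| = 12.
Step 2: Doubling constant K = |A + A|/|A| = 12/5 = 12/5 ≈ 2.4000.
Step 3: Plünnecke-Ruzsa gives |3A| ≤ K³·|A| = (2.4000)³ · 5 ≈ 69.1200.
Step 4: Compute 3A = A + A + A directly by enumerating all triples (a,b,c) ∈ A³; |3A| = 22.
Step 5: Check 22 ≤ 69.1200? Yes ✓.

K = 12/5, Plünnecke-Ruzsa bound K³|A| ≈ 69.1200, |3A| = 22, inequality holds.


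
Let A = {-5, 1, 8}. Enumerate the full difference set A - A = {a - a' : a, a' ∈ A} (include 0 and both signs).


A - A = {a - a' : a, a' ∈ A}.
Compute a - a' for each ordered pair (a, a'):
a = -5: -5--5=0, -5-1=-6, -5-8=-13
a = 1: 1--5=6, 1-1=0, 1-8=-7
a = 8: 8--5=13, 8-1=7, 8-8=0
Collecting distinct values (and noting 0 appears from a-a):
A - A = {-13, -7, -6, 0, 6, 7, 13}
|A - A| = 7

A - A = {-13, -7, -6, 0, 6, 7, 13}


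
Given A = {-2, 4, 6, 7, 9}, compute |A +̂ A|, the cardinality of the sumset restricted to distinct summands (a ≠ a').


Restricted sumset: A +̂ A = {a + a' : a ∈ A, a' ∈ A, a ≠ a'}.
Equivalently, take A + A and drop any sum 2a that is achievable ONLY as a + a for a ∈ A (i.e. sums representable only with equal summands).
Enumerate pairs (a, a') with a < a' (symmetric, so each unordered pair gives one sum; this covers all a ≠ a'):
  -2 + 4 = 2
  -2 + 6 = 4
  -2 + 7 = 5
  -2 + 9 = 7
  4 + 6 = 10
  4 + 7 = 11
  4 + 9 = 13
  6 + 7 = 13
  6 + 9 = 15
  7 + 9 = 16
Collected distinct sums: {2, 4, 5, 7, 10, 11, 13, 15, 16}
|A +̂ A| = 9
(Reference bound: |A +̂ A| ≥ 2|A| - 3 for |A| ≥ 2, with |A| = 5 giving ≥ 7.)

|A +̂ A| = 9


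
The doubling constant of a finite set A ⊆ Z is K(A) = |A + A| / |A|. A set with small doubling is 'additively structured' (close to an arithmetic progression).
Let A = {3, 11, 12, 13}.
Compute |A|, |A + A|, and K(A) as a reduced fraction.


|A| = 4.
Compute A + A by enumerating all 16 pairs.
A + A = {6, 14, 15, 16, 22, 23, 24, 25, 26}, so |A + A| = 9.
K = |A + A| / |A| = 9/4 (already in lowest terms) ≈ 2.2500.
Reference: AP of size 4 gives K = 7/4 ≈ 1.7500; a fully generic set of size 4 gives K ≈ 2.5000.

|A| = 4, |A + A| = 9, K = 9/4.


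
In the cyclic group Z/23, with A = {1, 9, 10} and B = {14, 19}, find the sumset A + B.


Work in Z/23Z: reduce every sum a + b modulo 23.
Enumerate all 6 pairs:
a = 1: 1+14=15, 1+19=20
a = 9: 9+14=0, 9+19=5
a = 10: 10+14=1, 10+19=6
Distinct residues collected: {0, 1, 5, 6, 15, 20}
|A + B| = 6 (out of 23 total residues).

A + B = {0, 1, 5, 6, 15, 20}


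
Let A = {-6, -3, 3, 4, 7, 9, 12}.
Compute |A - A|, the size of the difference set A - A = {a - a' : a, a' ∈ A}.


A - A = {a - a' : a, a' ∈ A}; |A| = 7.
Bounds: 2|A|-1 ≤ |A - A| ≤ |A|² - |A| + 1, i.e. 13 ≤ |A - A| ≤ 43.
Note: 0 ∈ A - A always (from a - a). The set is symmetric: if d ∈ A - A then -d ∈ A - A.
Enumerate nonzero differences d = a - a' with a > a' (then include -d):
Positive differences: {1, 2, 3, 4, 5, 6, 7, 8, 9, 10, 12, 13, 15, 18}
Full difference set: {0} ∪ (positive diffs) ∪ (negative diffs).
|A - A| = 1 + 2·14 = 29 (matches direct enumeration: 29).

|A - A| = 29


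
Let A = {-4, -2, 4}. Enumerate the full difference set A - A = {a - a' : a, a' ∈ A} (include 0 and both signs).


A - A = {a - a' : a, a' ∈ A}.
Compute a - a' for each ordered pair (a, a'):
a = -4: -4--4=0, -4--2=-2, -4-4=-8
a = -2: -2--4=2, -2--2=0, -2-4=-6
a = 4: 4--4=8, 4--2=6, 4-4=0
Collecting distinct values (and noting 0 appears from a-a):
A - A = {-8, -6, -2, 0, 2, 6, 8}
|A - A| = 7

A - A = {-8, -6, -2, 0, 2, 6, 8}


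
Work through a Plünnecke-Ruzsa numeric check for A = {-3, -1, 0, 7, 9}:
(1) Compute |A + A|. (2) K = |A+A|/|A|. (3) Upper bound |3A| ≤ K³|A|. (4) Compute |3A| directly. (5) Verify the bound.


|A| = 5.
Step 1: Compute A + A by enumerating all 25 pairs.
A + A = {-6, -4, -3, -2, -1, 0, 4, 6, 7, 8, 9, 14, 16, 18}, so |A + A| = 14.
Step 2: Doubling constant K = |A + A|/|A| = 14/5 = 14/5 ≈ 2.8000.
Step 3: Plünnecke-Ruzsa gives |3A| ≤ K³·|A| = (2.8000)³ · 5 ≈ 109.7600.
Step 4: Compute 3A = A + A + A directly by enumerating all triples (a,b,c) ∈ A³; |3A| = 28.
Step 5: Check 28 ≤ 109.7600? Yes ✓.

K = 14/5, Plünnecke-Ruzsa bound K³|A| ≈ 109.7600, |3A| = 28, inequality holds.


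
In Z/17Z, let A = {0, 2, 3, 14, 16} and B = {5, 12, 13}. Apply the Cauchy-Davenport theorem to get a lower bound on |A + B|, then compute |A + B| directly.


Cauchy-Davenport: |A + B| ≥ min(p, |A| + |B| - 1) for A, B nonempty in Z/pZ.
|A| = 5, |B| = 3, p = 17.
CD lower bound = min(17, 5 + 3 - 1) = min(17, 7) = 7.
Compute A + B mod 17 directly:
a = 0: 0+5=5, 0+12=12, 0+13=13
a = 2: 2+5=7, 2+12=14, 2+13=15
a = 3: 3+5=8, 3+12=15, 3+13=16
a = 14: 14+5=2, 14+12=9, 14+13=10
a = 16: 16+5=4, 16+12=11, 16+13=12
A + B = {2, 4, 5, 7, 8, 9, 10, 11, 12, 13, 14, 15, 16}, so |A + B| = 13.
Verify: 13 ≥ 7? Yes ✓.

CD lower bound = 7, actual |A + B| = 13.


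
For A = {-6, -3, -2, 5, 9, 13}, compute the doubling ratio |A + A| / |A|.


|A| = 6.
Compute A + A by enumerating all 36 pairs.
A + A = {-12, -9, -8, -6, -5, -4, -1, 2, 3, 6, 7, 10, 11, 14, 18, 22, 26}, so |A + A| = 17.
K = |A + A| / |A| = 17/6 (already in lowest terms) ≈ 2.8333.
Reference: AP of size 6 gives K = 11/6 ≈ 1.8333; a fully generic set of size 6 gives K ≈ 3.5000.

|A| = 6, |A + A| = 17, K = 17/6.


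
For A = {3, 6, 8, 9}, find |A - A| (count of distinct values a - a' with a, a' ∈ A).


A - A = {a - a' : a, a' ∈ A}; |A| = 4.
Bounds: 2|A|-1 ≤ |A - A| ≤ |A|² - |A| + 1, i.e. 7 ≤ |A - A| ≤ 13.
Note: 0 ∈ A - A always (from a - a). The set is symmetric: if d ∈ A - A then -d ∈ A - A.
Enumerate nonzero differences d = a - a' with a > a' (then include -d):
Positive differences: {1, 2, 3, 5, 6}
Full difference set: {0} ∪ (positive diffs) ∪ (negative diffs).
|A - A| = 1 + 2·5 = 11 (matches direct enumeration: 11).

|A - A| = 11


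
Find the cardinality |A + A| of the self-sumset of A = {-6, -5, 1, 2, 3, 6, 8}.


A + A = {a + a' : a, a' ∈ A}; |A| = 7.
General bounds: 2|A| - 1 ≤ |A + A| ≤ |A|(|A|+1)/2, i.e. 13 ≤ |A + A| ≤ 28.
Lower bound 2|A|-1 is attained iff A is an arithmetic progression.
Enumerate sums a + a' for a ≤ a' (symmetric, so this suffices):
a = -6: -6+-6=-12, -6+-5=-11, -6+1=-5, -6+2=-4, -6+3=-3, -6+6=0, -6+8=2
a = -5: -5+-5=-10, -5+1=-4, -5+2=-3, -5+3=-2, -5+6=1, -5+8=3
a = 1: 1+1=2, 1+2=3, 1+3=4, 1+6=7, 1+8=9
a = 2: 2+2=4, 2+3=5, 2+6=8, 2+8=10
a = 3: 3+3=6, 3+6=9, 3+8=11
a = 6: 6+6=12, 6+8=14
a = 8: 8+8=16
Distinct sums: {-12, -11, -10, -5, -4, -3, -2, 0, 1, 2, 3, 4, 5, 6, 7, 8, 9, 10, 11, 12, 14, 16}
|A + A| = 22

|A + A| = 22


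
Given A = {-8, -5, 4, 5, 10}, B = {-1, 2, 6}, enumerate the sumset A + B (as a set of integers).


A + B = {a + b : a ∈ A, b ∈ B}.
Enumerate all |A|·|B| = 5·3 = 15 pairs (a, b) and collect distinct sums.
a = -8: -8+-1=-9, -8+2=-6, -8+6=-2
a = -5: -5+-1=-6, -5+2=-3, -5+6=1
a = 4: 4+-1=3, 4+2=6, 4+6=10
a = 5: 5+-1=4, 5+2=7, 5+6=11
a = 10: 10+-1=9, 10+2=12, 10+6=16
Collecting distinct sums: A + B = {-9, -6, -3, -2, 1, 3, 4, 6, 7, 9, 10, 11, 12, 16}
|A + B| = 14

A + B = {-9, -6, -3, -2, 1, 3, 4, 6, 7, 9, 10, 11, 12, 16}


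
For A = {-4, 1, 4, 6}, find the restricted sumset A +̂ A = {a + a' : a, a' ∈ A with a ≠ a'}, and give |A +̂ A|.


Restricted sumset: A +̂ A = {a + a' : a ∈ A, a' ∈ A, a ≠ a'}.
Equivalently, take A + A and drop any sum 2a that is achievable ONLY as a + a for a ∈ A (i.e. sums representable only with equal summands).
Enumerate pairs (a, a') with a < a' (symmetric, so each unordered pair gives one sum; this covers all a ≠ a'):
  -4 + 1 = -3
  -4 + 4 = 0
  -4 + 6 = 2
  1 + 4 = 5
  1 + 6 = 7
  4 + 6 = 10
Collected distinct sums: {-3, 0, 2, 5, 7, 10}
|A +̂ A| = 6
(Reference bound: |A +̂ A| ≥ 2|A| - 3 for |A| ≥ 2, with |A| = 4 giving ≥ 5.)

|A +̂ A| = 6


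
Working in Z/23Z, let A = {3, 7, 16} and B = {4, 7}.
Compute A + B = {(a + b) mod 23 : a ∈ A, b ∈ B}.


Work in Z/23Z: reduce every sum a + b modulo 23.
Enumerate all 6 pairs:
a = 3: 3+4=7, 3+7=10
a = 7: 7+4=11, 7+7=14
a = 16: 16+4=20, 16+7=0
Distinct residues collected: {0, 7, 10, 11, 14, 20}
|A + B| = 6 (out of 23 total residues).

A + B = {0, 7, 10, 11, 14, 20}


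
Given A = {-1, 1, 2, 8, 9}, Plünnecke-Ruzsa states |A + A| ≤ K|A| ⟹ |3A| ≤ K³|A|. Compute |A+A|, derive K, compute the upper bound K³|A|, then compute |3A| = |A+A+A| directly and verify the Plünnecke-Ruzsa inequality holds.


|A| = 5.
Step 1: Compute A + A by enumerating all 25 pairs.
A + A = {-2, 0, 1, 2, 3, 4, 7, 8, 9, 10, 11, 16, 17, 18}, so |A + A| = 14.
Step 2: Doubling constant K = |A + A|/|A| = 14/5 = 14/5 ≈ 2.8000.
Step 3: Plünnecke-Ruzsa gives |3A| ≤ K³·|A| = (2.8000)³ · 5 ≈ 109.7600.
Step 4: Compute 3A = A + A + A directly by enumerating all triples (a,b,c) ∈ A³; |3A| = 26.
Step 5: Check 26 ≤ 109.7600? Yes ✓.

K = 14/5, Plünnecke-Ruzsa bound K³|A| ≈ 109.7600, |3A| = 26, inequality holds.


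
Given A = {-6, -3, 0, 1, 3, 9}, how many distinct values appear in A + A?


A + A = {a + a' : a, a' ∈ A}; |A| = 6.
General bounds: 2|A| - 1 ≤ |A + A| ≤ |A|(|A|+1)/2, i.e. 11 ≤ |A + A| ≤ 21.
Lower bound 2|A|-1 is attained iff A is an arithmetic progression.
Enumerate sums a + a' for a ≤ a' (symmetric, so this suffices):
a = -6: -6+-6=-12, -6+-3=-9, -6+0=-6, -6+1=-5, -6+3=-3, -6+9=3
a = -3: -3+-3=-6, -3+0=-3, -3+1=-2, -3+3=0, -3+9=6
a = 0: 0+0=0, 0+1=1, 0+3=3, 0+9=9
a = 1: 1+1=2, 1+3=4, 1+9=10
a = 3: 3+3=6, 3+9=12
a = 9: 9+9=18
Distinct sums: {-12, -9, -6, -5, -3, -2, 0, 1, 2, 3, 4, 6, 9, 10, 12, 18}
|A + A| = 16

|A + A| = 16


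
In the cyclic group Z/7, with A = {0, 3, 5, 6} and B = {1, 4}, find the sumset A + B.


Work in Z/7Z: reduce every sum a + b modulo 7.
Enumerate all 8 pairs:
a = 0: 0+1=1, 0+4=4
a = 3: 3+1=4, 3+4=0
a = 5: 5+1=6, 5+4=2
a = 6: 6+1=0, 6+4=3
Distinct residues collected: {0, 1, 2, 3, 4, 6}
|A + B| = 6 (out of 7 total residues).

A + B = {0, 1, 2, 3, 4, 6}


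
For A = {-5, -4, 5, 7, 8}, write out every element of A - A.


A - A = {a - a' : a, a' ∈ A}.
Compute a - a' for each ordered pair (a, a'):
a = -5: -5--5=0, -5--4=-1, -5-5=-10, -5-7=-12, -5-8=-13
a = -4: -4--5=1, -4--4=0, -4-5=-9, -4-7=-11, -4-8=-12
a = 5: 5--5=10, 5--4=9, 5-5=0, 5-7=-2, 5-8=-3
a = 7: 7--5=12, 7--4=11, 7-5=2, 7-7=0, 7-8=-1
a = 8: 8--5=13, 8--4=12, 8-5=3, 8-7=1, 8-8=0
Collecting distinct values (and noting 0 appears from a-a):
A - A = {-13, -12, -11, -10, -9, -3, -2, -1, 0, 1, 2, 3, 9, 10, 11, 12, 13}
|A - A| = 17

A - A = {-13, -12, -11, -10, -9, -3, -2, -1, 0, 1, 2, 3, 9, 10, 11, 12, 13}


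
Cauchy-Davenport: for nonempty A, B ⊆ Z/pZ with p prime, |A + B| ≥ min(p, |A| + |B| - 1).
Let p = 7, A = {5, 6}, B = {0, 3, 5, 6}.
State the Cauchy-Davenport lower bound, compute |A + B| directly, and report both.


Cauchy-Davenport: |A + B| ≥ min(p, |A| + |B| - 1) for A, B nonempty in Z/pZ.
|A| = 2, |B| = 4, p = 7.
CD lower bound = min(7, 2 + 4 - 1) = min(7, 5) = 5.
Compute A + B mod 7 directly:
a = 5: 5+0=5, 5+3=1, 5+5=3, 5+6=4
a = 6: 6+0=6, 6+3=2, 6+5=4, 6+6=5
A + B = {1, 2, 3, 4, 5, 6}, so |A + B| = 6.
Verify: 6 ≥ 5? Yes ✓.

CD lower bound = 5, actual |A + B| = 6.


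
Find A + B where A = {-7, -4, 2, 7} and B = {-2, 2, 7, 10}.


A + B = {a + b : a ∈ A, b ∈ B}.
Enumerate all |A|·|B| = 4·4 = 16 pairs (a, b) and collect distinct sums.
a = -7: -7+-2=-9, -7+2=-5, -7+7=0, -7+10=3
a = -4: -4+-2=-6, -4+2=-2, -4+7=3, -4+10=6
a = 2: 2+-2=0, 2+2=4, 2+7=9, 2+10=12
a = 7: 7+-2=5, 7+2=9, 7+7=14, 7+10=17
Collecting distinct sums: A + B = {-9, -6, -5, -2, 0, 3, 4, 5, 6, 9, 12, 14, 17}
|A + B| = 13

A + B = {-9, -6, -5, -2, 0, 3, 4, 5, 6, 9, 12, 14, 17}


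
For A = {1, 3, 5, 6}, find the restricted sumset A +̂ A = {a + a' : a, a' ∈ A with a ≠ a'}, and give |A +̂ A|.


Restricted sumset: A +̂ A = {a + a' : a ∈ A, a' ∈ A, a ≠ a'}.
Equivalently, take A + A and drop any sum 2a that is achievable ONLY as a + a for a ∈ A (i.e. sums representable only with equal summands).
Enumerate pairs (a, a') with a < a' (symmetric, so each unordered pair gives one sum; this covers all a ≠ a'):
  1 + 3 = 4
  1 + 5 = 6
  1 + 6 = 7
  3 + 5 = 8
  3 + 6 = 9
  5 + 6 = 11
Collected distinct sums: {4, 6, 7, 8, 9, 11}
|A +̂ A| = 6
(Reference bound: |A +̂ A| ≥ 2|A| - 3 for |A| ≥ 2, with |A| = 4 giving ≥ 5.)

|A +̂ A| = 6


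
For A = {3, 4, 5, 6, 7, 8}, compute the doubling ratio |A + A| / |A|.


|A| = 6.
Compute A + A by enumerating all 36 pairs.
A + A = {6, 7, 8, 9, 10, 11, 12, 13, 14, 15, 16}, so |A + A| = 11.
K = |A + A| / |A| = 11/6 (already in lowest terms) ≈ 1.8333.
Reference: AP of size 6 gives K = 11/6 ≈ 1.8333; a fully generic set of size 6 gives K ≈ 3.5000.

|A| = 6, |A + A| = 11, K = 11/6.


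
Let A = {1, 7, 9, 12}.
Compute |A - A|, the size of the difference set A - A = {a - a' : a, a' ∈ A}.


A - A = {a - a' : a, a' ∈ A}; |A| = 4.
Bounds: 2|A|-1 ≤ |A - A| ≤ |A|² - |A| + 1, i.e. 7 ≤ |A - A| ≤ 13.
Note: 0 ∈ A - A always (from a - a). The set is symmetric: if d ∈ A - A then -d ∈ A - A.
Enumerate nonzero differences d = a - a' with a > a' (then include -d):
Positive differences: {2, 3, 5, 6, 8, 11}
Full difference set: {0} ∪ (positive diffs) ∪ (negative diffs).
|A - A| = 1 + 2·6 = 13 (matches direct enumeration: 13).

|A - A| = 13


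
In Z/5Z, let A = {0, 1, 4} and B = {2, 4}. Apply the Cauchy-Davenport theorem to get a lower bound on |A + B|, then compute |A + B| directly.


Cauchy-Davenport: |A + B| ≥ min(p, |A| + |B| - 1) for A, B nonempty in Z/pZ.
|A| = 3, |B| = 2, p = 5.
CD lower bound = min(5, 3 + 2 - 1) = min(5, 4) = 4.
Compute A + B mod 5 directly:
a = 0: 0+2=2, 0+4=4
a = 1: 1+2=3, 1+4=0
a = 4: 4+2=1, 4+4=3
A + B = {0, 1, 2, 3, 4}, so |A + B| = 5.
Verify: 5 ≥ 4? Yes ✓.

CD lower bound = 4, actual |A + B| = 5.


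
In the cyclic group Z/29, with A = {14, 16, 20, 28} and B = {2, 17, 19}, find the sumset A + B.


Work in Z/29Z: reduce every sum a + b modulo 29.
Enumerate all 12 pairs:
a = 14: 14+2=16, 14+17=2, 14+19=4
a = 16: 16+2=18, 16+17=4, 16+19=6
a = 20: 20+2=22, 20+17=8, 20+19=10
a = 28: 28+2=1, 28+17=16, 28+19=18
Distinct residues collected: {1, 2, 4, 6, 8, 10, 16, 18, 22}
|A + B| = 9 (out of 29 total residues).

A + B = {1, 2, 4, 6, 8, 10, 16, 18, 22}


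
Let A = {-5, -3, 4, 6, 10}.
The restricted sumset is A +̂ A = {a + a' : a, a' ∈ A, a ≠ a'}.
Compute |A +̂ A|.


Restricted sumset: A +̂ A = {a + a' : a ∈ A, a' ∈ A, a ≠ a'}.
Equivalently, take A + A and drop any sum 2a that is achievable ONLY as a + a for a ∈ A (i.e. sums representable only with equal summands).
Enumerate pairs (a, a') with a < a' (symmetric, so each unordered pair gives one sum; this covers all a ≠ a'):
  -5 + -3 = -8
  -5 + 4 = -1
  -5 + 6 = 1
  -5 + 10 = 5
  -3 + 4 = 1
  -3 + 6 = 3
  -3 + 10 = 7
  4 + 6 = 10
  4 + 10 = 14
  6 + 10 = 16
Collected distinct sums: {-8, -1, 1, 3, 5, 7, 10, 14, 16}
|A +̂ A| = 9
(Reference bound: |A +̂ A| ≥ 2|A| - 3 for |A| ≥ 2, with |A| = 5 giving ≥ 7.)

|A +̂ A| = 9


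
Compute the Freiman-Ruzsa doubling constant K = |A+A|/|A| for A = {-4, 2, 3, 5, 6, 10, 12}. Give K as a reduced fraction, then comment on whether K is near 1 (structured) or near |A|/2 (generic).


|A| = 7.
Compute A + A by enumerating all 49 pairs.
A + A = {-8, -2, -1, 1, 2, 4, 5, 6, 7, 8, 9, 10, 11, 12, 13, 14, 15, 16, 17, 18, 20, 22, 24}, so |A + A| = 23.
K = |A + A| / |A| = 23/7 (already in lowest terms) ≈ 3.2857.
Reference: AP of size 7 gives K = 13/7 ≈ 1.8571; a fully generic set of size 7 gives K ≈ 4.0000.

|A| = 7, |A + A| = 23, K = 23/7.


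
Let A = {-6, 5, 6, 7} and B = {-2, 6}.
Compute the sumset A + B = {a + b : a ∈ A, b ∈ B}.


A + B = {a + b : a ∈ A, b ∈ B}.
Enumerate all |A|·|B| = 4·2 = 8 pairs (a, b) and collect distinct sums.
a = -6: -6+-2=-8, -6+6=0
a = 5: 5+-2=3, 5+6=11
a = 6: 6+-2=4, 6+6=12
a = 7: 7+-2=5, 7+6=13
Collecting distinct sums: A + B = {-8, 0, 3, 4, 5, 11, 12, 13}
|A + B| = 8

A + B = {-8, 0, 3, 4, 5, 11, 12, 13}


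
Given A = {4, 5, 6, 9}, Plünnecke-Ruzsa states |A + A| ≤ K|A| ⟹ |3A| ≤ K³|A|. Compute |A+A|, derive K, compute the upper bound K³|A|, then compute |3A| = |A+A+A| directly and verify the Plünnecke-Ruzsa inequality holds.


|A| = 4.
Step 1: Compute A + A by enumerating all 16 pairs.
A + A = {8, 9, 10, 11, 12, 13, 14, 15, 18}, so |A + A| = 9.
Step 2: Doubling constant K = |A + A|/|A| = 9/4 = 9/4 ≈ 2.2500.
Step 3: Plünnecke-Ruzsa gives |3A| ≤ K³·|A| = (2.2500)³ · 4 ≈ 45.5625.
Step 4: Compute 3A = A + A + A directly by enumerating all triples (a,b,c) ∈ A³; |3A| = 14.
Step 5: Check 14 ≤ 45.5625? Yes ✓.

K = 9/4, Plünnecke-Ruzsa bound K³|A| ≈ 45.5625, |3A| = 14, inequality holds.


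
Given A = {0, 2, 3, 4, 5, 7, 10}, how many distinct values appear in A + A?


A + A = {a + a' : a, a' ∈ A}; |A| = 7.
General bounds: 2|A| - 1 ≤ |A + A| ≤ |A|(|A|+1)/2, i.e. 13 ≤ |A + A| ≤ 28.
Lower bound 2|A|-1 is attained iff A is an arithmetic progression.
Enumerate sums a + a' for a ≤ a' (symmetric, so this suffices):
a = 0: 0+0=0, 0+2=2, 0+3=3, 0+4=4, 0+5=5, 0+7=7, 0+10=10
a = 2: 2+2=4, 2+3=5, 2+4=6, 2+5=7, 2+7=9, 2+10=12
a = 3: 3+3=6, 3+4=7, 3+5=8, 3+7=10, 3+10=13
a = 4: 4+4=8, 4+5=9, 4+7=11, 4+10=14
a = 5: 5+5=10, 5+7=12, 5+10=15
a = 7: 7+7=14, 7+10=17
a = 10: 10+10=20
Distinct sums: {0, 2, 3, 4, 5, 6, 7, 8, 9, 10, 11, 12, 13, 14, 15, 17, 20}
|A + A| = 17

|A + A| = 17


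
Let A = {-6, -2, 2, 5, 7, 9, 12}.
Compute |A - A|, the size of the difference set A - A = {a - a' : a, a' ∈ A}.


A - A = {a - a' : a, a' ∈ A}; |A| = 7.
Bounds: 2|A|-1 ≤ |A - A| ≤ |A|² - |A| + 1, i.e. 13 ≤ |A - A| ≤ 43.
Note: 0 ∈ A - A always (from a - a). The set is symmetric: if d ∈ A - A then -d ∈ A - A.
Enumerate nonzero differences d = a - a' with a > a' (then include -d):
Positive differences: {2, 3, 4, 5, 7, 8, 9, 10, 11, 13, 14, 15, 18}
Full difference set: {0} ∪ (positive diffs) ∪ (negative diffs).
|A - A| = 1 + 2·13 = 27 (matches direct enumeration: 27).

|A - A| = 27


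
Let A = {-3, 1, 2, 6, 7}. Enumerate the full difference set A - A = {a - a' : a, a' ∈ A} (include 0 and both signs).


A - A = {a - a' : a, a' ∈ A}.
Compute a - a' for each ordered pair (a, a'):
a = -3: -3--3=0, -3-1=-4, -3-2=-5, -3-6=-9, -3-7=-10
a = 1: 1--3=4, 1-1=0, 1-2=-1, 1-6=-5, 1-7=-6
a = 2: 2--3=5, 2-1=1, 2-2=0, 2-6=-4, 2-7=-5
a = 6: 6--3=9, 6-1=5, 6-2=4, 6-6=0, 6-7=-1
a = 7: 7--3=10, 7-1=6, 7-2=5, 7-6=1, 7-7=0
Collecting distinct values (and noting 0 appears from a-a):
A - A = {-10, -9, -6, -5, -4, -1, 0, 1, 4, 5, 6, 9, 10}
|A - A| = 13

A - A = {-10, -9, -6, -5, -4, -1, 0, 1, 4, 5, 6, 9, 10}


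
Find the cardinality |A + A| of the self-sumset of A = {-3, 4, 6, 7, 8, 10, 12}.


A + A = {a + a' : a, a' ∈ A}; |A| = 7.
General bounds: 2|A| - 1 ≤ |A + A| ≤ |A|(|A|+1)/2, i.e. 13 ≤ |A + A| ≤ 28.
Lower bound 2|A|-1 is attained iff A is an arithmetic progression.
Enumerate sums a + a' for a ≤ a' (symmetric, so this suffices):
a = -3: -3+-3=-6, -3+4=1, -3+6=3, -3+7=4, -3+8=5, -3+10=7, -3+12=9
a = 4: 4+4=8, 4+6=10, 4+7=11, 4+8=12, 4+10=14, 4+12=16
a = 6: 6+6=12, 6+7=13, 6+8=14, 6+10=16, 6+12=18
a = 7: 7+7=14, 7+8=15, 7+10=17, 7+12=19
a = 8: 8+8=16, 8+10=18, 8+12=20
a = 10: 10+10=20, 10+12=22
a = 12: 12+12=24
Distinct sums: {-6, 1, 3, 4, 5, 7, 8, 9, 10, 11, 12, 13, 14, 15, 16, 17, 18, 19, 20, 22, 24}
|A + A| = 21

|A + A| = 21


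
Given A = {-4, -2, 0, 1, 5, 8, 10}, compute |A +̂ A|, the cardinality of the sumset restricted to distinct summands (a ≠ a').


Restricted sumset: A +̂ A = {a + a' : a ∈ A, a' ∈ A, a ≠ a'}.
Equivalently, take A + A and drop any sum 2a that is achievable ONLY as a + a for a ∈ A (i.e. sums representable only with equal summands).
Enumerate pairs (a, a') with a < a' (symmetric, so each unordered pair gives one sum; this covers all a ≠ a'):
  -4 + -2 = -6
  -4 + 0 = -4
  -4 + 1 = -3
  -4 + 5 = 1
  -4 + 8 = 4
  -4 + 10 = 6
  -2 + 0 = -2
  -2 + 1 = -1
  -2 + 5 = 3
  -2 + 8 = 6
  -2 + 10 = 8
  0 + 1 = 1
  0 + 5 = 5
  0 + 8 = 8
  0 + 10 = 10
  1 + 5 = 6
  1 + 8 = 9
  1 + 10 = 11
  5 + 8 = 13
  5 + 10 = 15
  8 + 10 = 18
Collected distinct sums: {-6, -4, -3, -2, -1, 1, 3, 4, 5, 6, 8, 9, 10, 11, 13, 15, 18}
|A +̂ A| = 17
(Reference bound: |A +̂ A| ≥ 2|A| - 3 for |A| ≥ 2, with |A| = 7 giving ≥ 11.)

|A +̂ A| = 17
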